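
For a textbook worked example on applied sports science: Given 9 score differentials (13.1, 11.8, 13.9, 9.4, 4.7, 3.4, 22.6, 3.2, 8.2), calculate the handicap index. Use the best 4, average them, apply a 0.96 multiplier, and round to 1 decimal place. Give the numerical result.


All differentials: 13.1, 11.8, 13.9, 9.4, 4.7, 3.4, 22.6, 3.2, 8.2
Sorted: 3.2, 3.4, 4.7, 8.2, 9.4, 11.8, 13.1, 13.9, 22.6
Best 4: 3.2, 3.4, 4.7, 8.2
Average of best = 19.5 / 4 = 4.875
Raw index = 4.875 * 0.96 = 4.68
Handicap index = round(4.68, 1) = 4.7

4.7


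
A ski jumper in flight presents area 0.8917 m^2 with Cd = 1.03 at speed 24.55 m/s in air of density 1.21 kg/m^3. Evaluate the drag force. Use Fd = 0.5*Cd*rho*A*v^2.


Fd = 0.5 * Cd * rho * A * v^2
Fd = 0.5 * 1.03 * 1.21 * 0.8917 * 24.55^2
v^2 = 602.7025
Fd = 0.5 * 1.03 * 1.21 * 0.8917 * 602.7025 = 334.8994 N

334.8994 N


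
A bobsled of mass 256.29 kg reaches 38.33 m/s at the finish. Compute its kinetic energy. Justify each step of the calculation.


KE = 0.5 * m * v^2
KE = 0.5 * 256.29 * 38.33^2
KE = 0.5 * 256.29 * 1469.1889 = 188269.2116 J

188269.2116 J


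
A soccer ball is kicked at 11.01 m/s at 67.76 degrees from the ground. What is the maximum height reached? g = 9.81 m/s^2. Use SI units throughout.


H = (v*sin(theta))^2 / (2*g)
vy = v*sin(theta) = 11.01 * sin(67.76 deg) = 10.1909 m/s
H = vy^2 / (2*g) = 103.855 / (2*9.81)
H = 103.855 / 19.62 = 5.2933 m

5.2933 m


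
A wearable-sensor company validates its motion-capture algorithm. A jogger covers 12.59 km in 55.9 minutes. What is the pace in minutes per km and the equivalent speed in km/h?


Pace = time / distance = 55.9 min / 12.59 km = 4.44 min/km
Speed = distance / time_in_hours = 12.59 / 0.9317 hr
Speed = 13.5134 km/h

4.44 min/km, 13.5134 km/h


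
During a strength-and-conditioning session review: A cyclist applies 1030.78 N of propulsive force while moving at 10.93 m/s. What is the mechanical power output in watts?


P = F * v
P = 1030.78 * 10.93
P = 11266.4254 W

11266.4254 W


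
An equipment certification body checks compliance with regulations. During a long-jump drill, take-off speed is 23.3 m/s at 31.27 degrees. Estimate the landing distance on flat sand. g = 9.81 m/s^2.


R = v^2 * sin(2*theta) / g
Convert angle to radians: theta = 31.27 deg = 0.5458 rad
sin(2*theta) = sin(1.0915) = 0.8873
R = 23.3^2 * 0.8873 / 9.81
R = 542.89 * 0.8873 / 9.81 = 49.1054 m

49.1054 m


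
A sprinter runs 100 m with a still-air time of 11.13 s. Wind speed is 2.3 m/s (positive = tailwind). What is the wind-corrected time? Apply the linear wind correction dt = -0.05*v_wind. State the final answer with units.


dt = -0.05 * v_wind = -0.05 * 2.3 = -0.115 s
t_corrected = t_still + dt = 11.13 + (-0.115)
t_corrected = 11.015 s

11.015 s


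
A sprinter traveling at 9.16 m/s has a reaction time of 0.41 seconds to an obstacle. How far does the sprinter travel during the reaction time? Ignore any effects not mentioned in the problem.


d = v * t
d = 9.16 * 0.41
d = 3.7556 m

3.7556 m


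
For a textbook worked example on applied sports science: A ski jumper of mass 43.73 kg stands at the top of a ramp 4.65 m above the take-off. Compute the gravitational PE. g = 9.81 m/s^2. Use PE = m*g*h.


PE = m * g * h
PE = 43.73 * 9.81 * 4.65
PE = 428.9913 * 4.65 = 1994.8095 J

1994.8095 J


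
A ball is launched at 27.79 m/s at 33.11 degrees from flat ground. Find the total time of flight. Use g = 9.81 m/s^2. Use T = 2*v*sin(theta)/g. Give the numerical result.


T = 2*v*sin(theta)/g
sin(theta) = sin(33.11 deg) = 0.5462
T = 2*27.79*0.5462 / 9.81
T = 30.3605 / 9.81 = 3.0948 s

3.0948 s


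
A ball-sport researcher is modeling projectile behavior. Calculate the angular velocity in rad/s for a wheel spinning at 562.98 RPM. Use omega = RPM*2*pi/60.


omega = RPM * 2 * pi / 60
omega = 562.98 * 2 * 3.14159 / 60
omega = 3537.3077 / 60 = 58.9551 rad/s

58.9551 rad/s


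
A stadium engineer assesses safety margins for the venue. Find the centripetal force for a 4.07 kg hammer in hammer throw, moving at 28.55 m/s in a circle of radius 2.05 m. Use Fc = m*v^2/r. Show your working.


Fc = m * v^2 / r
v^2 = 28.55^2 = 815.1025
Fc = 4.07 * 815.1025 / 2.05
Fc = 3317.4672 / 2.05 = 1618.2767 N

1618.2767 N


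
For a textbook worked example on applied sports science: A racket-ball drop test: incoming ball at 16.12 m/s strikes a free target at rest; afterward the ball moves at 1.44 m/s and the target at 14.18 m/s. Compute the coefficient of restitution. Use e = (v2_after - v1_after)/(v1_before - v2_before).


e = (v2_after - v1_after) / (v1_before - v2_before)
Numerator = 14.18 - 1.44 = 12.74
Denominator = 16.12 - 0 = 16.12
e = 12.74 / 16.12 = 0.7903

0.7903


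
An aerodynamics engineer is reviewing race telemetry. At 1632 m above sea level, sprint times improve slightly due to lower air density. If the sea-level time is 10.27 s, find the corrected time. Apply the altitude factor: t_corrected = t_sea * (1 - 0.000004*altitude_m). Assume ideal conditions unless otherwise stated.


Correction factor = 1 - 0.000004 * 1632 = 0.993472
t_corrected = t_sea * factor = 10.27 * 0.993472
t_corrected = 10.203 s

10.203 s


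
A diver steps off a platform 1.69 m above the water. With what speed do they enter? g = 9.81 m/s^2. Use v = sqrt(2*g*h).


v = sqrt(2 * g * h)
v = sqrt(2 * 9.81 * 1.69)
v = sqrt(33.1578) = 5.7583 m/s

5.7583 m/s


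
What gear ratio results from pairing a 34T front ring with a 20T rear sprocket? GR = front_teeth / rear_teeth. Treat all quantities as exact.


GR = front_teeth / rear_teeth
GR = 34 / 20
GR = 1.7

1.7


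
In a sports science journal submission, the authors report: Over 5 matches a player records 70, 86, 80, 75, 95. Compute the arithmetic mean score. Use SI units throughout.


Average = sum / n
Sum = 406
Average = 406 / 5 = 81.2

81.2


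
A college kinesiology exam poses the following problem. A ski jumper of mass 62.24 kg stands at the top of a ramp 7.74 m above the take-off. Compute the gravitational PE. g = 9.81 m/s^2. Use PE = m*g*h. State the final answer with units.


PE = m * g * h
PE = 62.24 * 9.81 * 7.74
PE = 610.5744 * 7.74 = 4725.8459 J

4725.8459 J


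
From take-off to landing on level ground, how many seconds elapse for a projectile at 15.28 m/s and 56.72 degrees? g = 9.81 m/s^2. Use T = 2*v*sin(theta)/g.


T = 2*v*sin(theta)/g
sin(theta) = sin(56.72 deg) = 0.836
T = 2*15.28*0.836 / 9.81
T = 25.5481 / 9.81 = 2.6043 s

2.6043 s


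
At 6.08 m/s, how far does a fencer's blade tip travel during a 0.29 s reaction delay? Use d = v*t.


d = v * t
d = 6.08 * 0.29
d = 1.7632 m

1.7632 m


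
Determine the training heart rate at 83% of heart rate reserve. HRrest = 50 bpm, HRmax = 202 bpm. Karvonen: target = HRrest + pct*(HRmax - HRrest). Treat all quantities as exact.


Target = HRrest + pct*(HRmax - HRrest)
Heart rate reserve = HRmax - HRrest = 202 - 50 = 152 bpm
Fraction = 83% = 0.83
Target = 50 + 0.83 * 152
Target = 50 + 126.16 = 176.16 bpm

176.16 bpm


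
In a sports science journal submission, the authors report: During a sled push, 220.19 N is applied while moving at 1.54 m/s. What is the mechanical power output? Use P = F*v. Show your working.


P = F * v
P = 220.19 * 1.54
P = 339.0926 W

339.0926 W


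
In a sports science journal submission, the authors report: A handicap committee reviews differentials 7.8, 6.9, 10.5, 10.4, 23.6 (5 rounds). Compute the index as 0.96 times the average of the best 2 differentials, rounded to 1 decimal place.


All differentials: 7.8, 6.9, 10.5, 10.4, 23.6
Sorted: 6.9, 7.8, 10.4, 10.5, 23.6
Best 2: 6.9, 7.8
Average of best = 14.7 / 2 = 7.35
Raw index = 7.35 * 0.96 = 7.056
Handicap index = round(7.056, 1) = 7.1

7.1


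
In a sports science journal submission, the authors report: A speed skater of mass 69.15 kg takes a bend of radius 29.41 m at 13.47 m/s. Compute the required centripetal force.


Fc = m * v^2 / r
v^2 = 13.47^2 = 181.4409
Fc = 69.15 * 181.4409 / 29.41
Fc = 12546.6382 / 29.41 = 426.6113 N

426.6113 N


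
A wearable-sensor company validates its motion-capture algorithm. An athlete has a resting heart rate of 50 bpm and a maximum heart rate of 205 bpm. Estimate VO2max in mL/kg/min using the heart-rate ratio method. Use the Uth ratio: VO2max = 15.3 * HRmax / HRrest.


VO2max = 15.3 * HRmax / HRrest
VO2max = 15.3 * 205 / 50
VO2max = 3136.5 / 50 = 62.73 mL/kg/min

62.73 mL/kg/min


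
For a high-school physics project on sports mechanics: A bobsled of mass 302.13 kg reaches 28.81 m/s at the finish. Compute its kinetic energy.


KE = 0.5 * m * v^2
KE = 0.5 * 302.13 * 28.81^2
KE = 0.5 * 302.13 * 830.0161 = 125386.3821 J

125386.3821 J


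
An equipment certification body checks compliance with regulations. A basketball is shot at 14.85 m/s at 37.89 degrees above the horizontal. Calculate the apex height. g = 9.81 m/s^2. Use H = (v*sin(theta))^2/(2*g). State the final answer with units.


H = (v*sin(theta))^2 / (2*g)
vy = v*sin(theta) = 14.85 * sin(37.89 deg) = 9.1201 m/s
H = vy^2 / (2*g) = 83.176 / (2*9.81)
H = 83.176 / 19.62 = 4.2393 m

4.2393 m


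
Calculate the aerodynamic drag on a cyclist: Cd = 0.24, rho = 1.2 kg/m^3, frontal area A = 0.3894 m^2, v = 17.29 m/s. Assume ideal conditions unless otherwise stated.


Fd = 0.5 * Cd * rho * A * v^2
Fd = 0.5 * 0.24 * 1.2 * 0.3894 * 17.29^2
v^2 = 298.9441
Fd = 0.5 * 0.24 * 1.2 * 0.3894 * 298.9441 = 16.7629 N

16.7629 N


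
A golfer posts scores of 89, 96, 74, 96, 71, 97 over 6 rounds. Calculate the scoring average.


Average = sum / n
Sum = 523
Average = 523 / 6 = 87.1667

87.1667


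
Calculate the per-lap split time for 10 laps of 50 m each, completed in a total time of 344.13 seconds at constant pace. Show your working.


Split time = total_time / n_laps = 344.13 / 10
Split time = 34.413 s per lap

34.413 s


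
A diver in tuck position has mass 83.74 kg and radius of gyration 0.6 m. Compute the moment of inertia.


I = m * k^2
I = 83.74 * 0.6^2
I = 83.74 * 0.36 = 30.1464 kg*m^2

30.1464 kg*m^2


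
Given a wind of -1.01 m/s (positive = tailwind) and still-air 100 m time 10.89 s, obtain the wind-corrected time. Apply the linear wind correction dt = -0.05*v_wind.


dt = -0.05 * v_wind = -0.05 * -1.01 = 0.0505 s
t_corrected = t_still + dt = 10.89 + (0.0505)
t_corrected = 10.9405 s

10.9405 s


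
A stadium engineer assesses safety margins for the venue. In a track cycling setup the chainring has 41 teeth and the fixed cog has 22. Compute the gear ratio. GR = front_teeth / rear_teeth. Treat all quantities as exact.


GR = front_teeth / rear_teeth
GR = 41 / 22
GR = 1.8636

1.8636


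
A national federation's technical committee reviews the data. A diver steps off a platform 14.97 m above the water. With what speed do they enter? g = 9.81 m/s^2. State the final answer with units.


v = sqrt(2 * g * h)
v = sqrt(2 * 9.81 * 14.97)
v = sqrt(293.7114) = 17.138 m/s

17.138 m/s


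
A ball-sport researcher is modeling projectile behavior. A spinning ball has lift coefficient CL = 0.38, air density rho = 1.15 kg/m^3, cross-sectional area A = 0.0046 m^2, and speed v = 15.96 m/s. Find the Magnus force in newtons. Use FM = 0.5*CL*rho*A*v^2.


FM = 0.5 * CL * rho * A * v^2
FM = 0.5 * 0.38 * 1.15 * 0.0046 * 15.96^2
v^2 = 254.7216
FM = 0.5 * 0.38 * 1.15 * 0.0046 * 254.7216 = 0.256 N

0.256 N


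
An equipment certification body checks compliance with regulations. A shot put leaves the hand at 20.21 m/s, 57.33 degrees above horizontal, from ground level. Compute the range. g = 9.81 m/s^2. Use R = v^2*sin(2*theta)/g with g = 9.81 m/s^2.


R = v^2 * sin(2*theta) / g
Convert angle to radians: theta = 57.33 deg = 1.0006 rad
sin(2*theta) = sin(2.0012) = 0.9088
R = 20.21^2 * 0.9088 / 9.81
R = 408.4441 * 0.9088 / 9.81 = 37.8383 m

37.8383 m


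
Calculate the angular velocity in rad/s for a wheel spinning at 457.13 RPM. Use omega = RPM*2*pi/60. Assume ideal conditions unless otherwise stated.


omega = RPM * 2 * pi / 60
omega = 457.13 * 2 * 3.14159 / 60
omega = 2872.2325 / 60 = 47.8705 rad/s

47.8705 rad/s


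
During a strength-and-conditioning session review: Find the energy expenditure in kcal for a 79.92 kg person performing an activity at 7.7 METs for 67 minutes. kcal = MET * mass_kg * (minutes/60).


kcal = MET * mass * time_hr
Convert time: 67 min = 1.1167 hr
kcal = 7.7 * 79.92 * 1.1167
kcal = 687.1788 kcal

687.1788 kcal


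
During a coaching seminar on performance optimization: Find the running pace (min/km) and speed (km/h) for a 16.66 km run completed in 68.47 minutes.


Pace = time / distance = 68.47 min / 16.66 km = 4.1098 min/km
Speed = distance / time_in_hours = 16.66 / 1.1412 hr
Speed = 14.5991 km/h

4.1098 min/km, 14.5991 km/h


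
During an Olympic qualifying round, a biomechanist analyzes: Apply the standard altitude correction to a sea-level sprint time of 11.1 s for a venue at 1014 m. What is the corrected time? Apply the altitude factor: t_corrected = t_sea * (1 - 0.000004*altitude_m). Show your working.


Correction factor = 1 - 0.000004 * 1014 = 0.995944
t_corrected = t_sea * factor = 11.1 * 0.995944
t_corrected = 11.055 s

11.055 s


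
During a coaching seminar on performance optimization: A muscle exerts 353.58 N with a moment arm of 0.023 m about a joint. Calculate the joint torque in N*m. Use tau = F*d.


tau = F * d
tau = 353.58 * 0.023
tau = 8.1323 N*m

8.1323 N*m


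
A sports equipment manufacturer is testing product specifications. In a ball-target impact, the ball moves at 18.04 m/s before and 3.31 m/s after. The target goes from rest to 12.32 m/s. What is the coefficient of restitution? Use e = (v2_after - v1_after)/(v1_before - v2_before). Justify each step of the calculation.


e = (v2_after - v1_after) / (v1_before - v2_before)
Numerator = 12.32 - 3.31 = 9.01
Denominator = 18.04 - 0 = 18.04
e = 9.01 / 18.04 = 0.4994

0.4994


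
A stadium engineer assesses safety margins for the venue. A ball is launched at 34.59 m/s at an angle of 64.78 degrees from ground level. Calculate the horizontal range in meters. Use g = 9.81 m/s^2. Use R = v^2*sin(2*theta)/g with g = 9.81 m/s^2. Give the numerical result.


R = v^2 * sin(2*theta) / g
Convert angle to radians: theta = 64.78 deg = 1.1306 rad
sin(2*theta) = sin(2.2612) = 0.771
R = 34.59^2 * 0.771 / 9.81
R = 1196.4681 * 0.771 / 9.81 = 94.0292 m

94.0292 m


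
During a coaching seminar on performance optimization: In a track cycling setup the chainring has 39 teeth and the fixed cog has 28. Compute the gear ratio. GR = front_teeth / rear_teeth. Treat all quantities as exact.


GR = front_teeth / rear_teeth
GR = 39 / 28
GR = 1.3929

1.3929


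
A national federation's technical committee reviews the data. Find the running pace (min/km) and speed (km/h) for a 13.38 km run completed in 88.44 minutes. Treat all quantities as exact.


Pace = time / distance = 88.44 min / 13.38 km = 6.6099 min/km
Speed = distance / time_in_hours = 13.38 / 1.474 hr
Speed = 9.0773 km/h

6.6099 min/km, 9.0773 km/h


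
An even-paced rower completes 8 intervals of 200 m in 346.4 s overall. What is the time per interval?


Split time = total_time / n_laps = 346.4 / 8
Split time = 43.3 s per lap

43.3 s


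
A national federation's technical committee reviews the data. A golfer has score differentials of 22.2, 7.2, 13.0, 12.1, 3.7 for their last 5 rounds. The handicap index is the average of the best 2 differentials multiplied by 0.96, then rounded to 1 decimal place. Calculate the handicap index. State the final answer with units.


All differentials: 22.2, 7.2, 13.0, 12.1, 3.7
Sorted: 3.7, 7.2, 12.1, 13.0, 22.2
Best 2: 3.7, 7.2
Average of best = 10.9 / 2 = 5.45
Raw index = 5.45 * 0.96 = 5.232
Handicap index = round(5.232, 1) = 5.2

5.2


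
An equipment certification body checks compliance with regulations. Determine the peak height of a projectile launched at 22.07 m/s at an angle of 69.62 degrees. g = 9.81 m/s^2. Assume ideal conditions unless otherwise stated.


H = (v*sin(theta))^2 / (2*g)
vy = v*sin(theta) = 22.07 * sin(69.62 deg) = 20.6885 m/s
H = vy^2 / (2*g) = 428.0139 / (2*9.81)
H = 428.0139 / 19.62 = 21.8152 m

21.8152 m


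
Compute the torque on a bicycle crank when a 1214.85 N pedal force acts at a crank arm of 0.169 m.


tau = F * d
tau = 1214.85 * 0.169
tau = 205.3097 N*m

205.3097 N*m


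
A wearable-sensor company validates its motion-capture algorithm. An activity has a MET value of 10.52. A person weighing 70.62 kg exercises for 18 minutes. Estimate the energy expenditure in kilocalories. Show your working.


kcal = MET * mass * time_hr
Convert time: 18 min = 0.3 hr
kcal = 10.52 * 70.62 * 0.3
kcal = 222.8767 kcal

222.8767 kcal


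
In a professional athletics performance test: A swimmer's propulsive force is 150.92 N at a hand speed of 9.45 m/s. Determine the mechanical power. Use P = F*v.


P = F * v
P = 150.92 * 9.45
P = 1426.194 W

1426.194 W


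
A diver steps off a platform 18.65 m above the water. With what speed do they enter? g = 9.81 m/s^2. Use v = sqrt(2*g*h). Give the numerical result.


v = sqrt(2 * g * h)
v = sqrt(2 * 9.81 * 18.65)
v = sqrt(365.913) = 19.1289 m/s

19.1289 m/s


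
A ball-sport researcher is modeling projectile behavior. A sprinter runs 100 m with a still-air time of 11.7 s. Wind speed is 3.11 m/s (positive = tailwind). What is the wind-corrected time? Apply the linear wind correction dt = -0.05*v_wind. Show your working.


dt = -0.05 * v_wind = -0.05 * 3.11 = -0.1555 s
t_corrected = t_still + dt = 11.7 + (-0.1555)
t_corrected = 11.5445 s

11.5445 s


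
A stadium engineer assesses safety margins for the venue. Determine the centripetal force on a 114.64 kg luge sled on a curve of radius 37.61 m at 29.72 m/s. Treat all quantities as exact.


Fc = m * v^2 / r
v^2 = 29.72^2 = 883.2784
Fc = 114.64 * 883.2784 / 37.61
Fc = 101259.0358 / 37.61 = 2692.3434 N

2692.3434 N


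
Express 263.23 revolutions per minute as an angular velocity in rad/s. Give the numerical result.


omega = RPM * 2 * pi / 60
omega = 263.23 * 2 * 3.14159 / 60
omega = 1653.9229 / 60 = 27.5654 rad/s

27.5654 rad/s


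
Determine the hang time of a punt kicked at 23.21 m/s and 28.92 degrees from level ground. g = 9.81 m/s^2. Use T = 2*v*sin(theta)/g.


T = 2*v*sin(theta)/g
sin(theta) = sin(28.92 deg) = 0.4836
T = 2*23.21*0.4836 / 9.81
T = 22.4482 / 9.81 = 2.2883 s

2.2883 s


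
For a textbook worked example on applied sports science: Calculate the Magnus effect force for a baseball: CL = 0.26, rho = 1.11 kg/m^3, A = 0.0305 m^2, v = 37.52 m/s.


FM = 0.5 * CL * rho * A * v^2
FM = 0.5 * 0.26 * 1.11 * 0.0305 * 37.52^2
v^2 = 1407.7504
FM = 0.5 * 0.26 * 1.11 * 0.0305 * 1407.7504 = 6.1957 N

6.1957 N


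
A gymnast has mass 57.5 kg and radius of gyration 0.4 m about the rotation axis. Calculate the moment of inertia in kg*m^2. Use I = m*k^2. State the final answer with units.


I = m * k^2
I = 57.5 * 0.4^2
I = 57.5 * 0.16 = 9.2 kg*m^2

9.2 kg*m^2


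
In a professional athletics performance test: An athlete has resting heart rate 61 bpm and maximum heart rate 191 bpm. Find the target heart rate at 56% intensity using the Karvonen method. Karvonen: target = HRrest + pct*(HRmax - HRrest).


Target = HRrest + pct*(HRmax - HRrest)
Heart rate reserve = HRmax - HRrest = 191 - 61 = 130 bpm
Fraction = 56% = 0.56
Target = 61 + 0.56 * 130
Target = 61 + 72.8 = 133.8 bpm

133.8 bpm


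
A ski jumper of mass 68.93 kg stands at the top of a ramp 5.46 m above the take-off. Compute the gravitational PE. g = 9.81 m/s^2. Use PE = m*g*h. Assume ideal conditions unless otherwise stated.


PE = m * g * h
PE = 68.93 * 9.81 * 5.46
PE = 676.2033 * 5.46 = 3692.07 J

3692.07 J


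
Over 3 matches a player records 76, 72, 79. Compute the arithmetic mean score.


Average = sum / n
Sum = 227
Average = 227 / 3 = 75.6667

75.6667


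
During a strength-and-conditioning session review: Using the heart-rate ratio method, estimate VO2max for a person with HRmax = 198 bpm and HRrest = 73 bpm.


VO2max = 15.3 * HRmax / HRrest
VO2max = 15.3 * 198 / 73
VO2max = 3029.4 / 73 = 41.4986 mL/kg/min

41.4986 mL/kg/min


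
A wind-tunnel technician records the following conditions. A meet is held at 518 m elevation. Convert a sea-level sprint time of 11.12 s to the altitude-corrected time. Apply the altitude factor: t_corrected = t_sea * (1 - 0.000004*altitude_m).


Correction factor = 1 - 0.000004 * 518 = 0.997928
t_corrected = t_sea * factor = 11.12 * 0.997928
t_corrected = 11.097 s

11.097 s


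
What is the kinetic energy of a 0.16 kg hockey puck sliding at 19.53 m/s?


KE = 0.5 * m * v^2
KE = 0.5 * 0.16 * 19.53^2
KE = 0.5 * 0.16 * 381.4209 = 30.5137 J

30.5137 J


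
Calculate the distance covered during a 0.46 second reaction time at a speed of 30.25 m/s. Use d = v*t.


d = v * t
d = 30.25 * 0.46
d = 13.915 m

13.915 m


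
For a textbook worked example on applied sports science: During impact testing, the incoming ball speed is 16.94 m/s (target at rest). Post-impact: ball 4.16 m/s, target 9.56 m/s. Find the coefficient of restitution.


e = (v2_after - v1_after) / (v1_before - v2_before)
Numerator = 9.56 - 4.16 = 5.4
Denominator = 16.94 - 0 = 16.94
e = 5.4 / 16.94 = 0.3188

0.3188


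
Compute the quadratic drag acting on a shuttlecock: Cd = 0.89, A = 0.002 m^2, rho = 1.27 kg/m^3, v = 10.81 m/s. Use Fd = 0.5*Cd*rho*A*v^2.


Fd = 0.5 * Cd * rho * A * v^2
Fd = 0.5 * 0.89 * 1.27 * 0.002 * 10.81^2
v^2 = 116.8561
Fd = 0.5 * 0.89 * 1.27 * 0.002 * 116.8561 = 0.1321 N

0.1321 N


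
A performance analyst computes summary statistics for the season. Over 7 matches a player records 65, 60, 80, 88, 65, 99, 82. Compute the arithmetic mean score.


Average = sum / n
Sum = 539
Average = 539 / 7 = 77

77


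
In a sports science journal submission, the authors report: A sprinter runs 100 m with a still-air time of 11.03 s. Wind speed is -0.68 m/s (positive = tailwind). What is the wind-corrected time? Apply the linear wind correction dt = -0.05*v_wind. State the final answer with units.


dt = -0.05 * v_wind = -0.05 * -0.68 = 0.034 s
t_corrected = t_still + dt = 11.03 + (0.034)
t_corrected = 11.064 s

11.064 s


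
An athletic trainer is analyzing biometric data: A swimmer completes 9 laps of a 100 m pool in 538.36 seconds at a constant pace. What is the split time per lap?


Split time = total_time / n_laps = 538.36 / 9
Split time = 59.8178 s per lap

59.8178 s


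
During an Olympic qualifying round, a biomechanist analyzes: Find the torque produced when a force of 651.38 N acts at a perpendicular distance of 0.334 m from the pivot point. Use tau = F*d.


tau = F * d
tau = 651.38 * 0.334
tau = 217.5609 N*m

217.5609 N*m


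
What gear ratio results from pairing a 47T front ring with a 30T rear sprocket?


GR = front_teeth / rear_teeth
GR = 47 / 30
GR = 1.5667

1.5667


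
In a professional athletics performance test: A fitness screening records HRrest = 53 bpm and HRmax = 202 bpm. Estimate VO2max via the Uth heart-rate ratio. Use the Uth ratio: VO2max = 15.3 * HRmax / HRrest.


VO2max = 15.3 * HRmax / HRrest
VO2max = 15.3 * 202 / 53
VO2max = 3090.6 / 53 = 58.3132 mL/kg/min

58.3132 mL/kg/min


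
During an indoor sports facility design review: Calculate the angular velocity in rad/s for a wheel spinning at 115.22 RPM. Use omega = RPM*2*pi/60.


omega = RPM * 2 * pi / 60
omega = 115.22 * 2 * 3.14159 / 60
omega = 723.9486 / 60 = 12.0658 rad/s

12.0658 rad/s


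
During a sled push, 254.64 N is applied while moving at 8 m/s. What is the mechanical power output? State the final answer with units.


P = F * v
P = 254.64 * 8
P = 2037.12 W

2037.12 W


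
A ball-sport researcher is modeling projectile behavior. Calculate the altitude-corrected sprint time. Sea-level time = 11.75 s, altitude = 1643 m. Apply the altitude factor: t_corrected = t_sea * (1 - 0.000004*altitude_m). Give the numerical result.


Correction factor = 1 - 0.000004 * 1643 = 0.993428
t_corrected = t_sea * factor = 11.75 * 0.993428
t_corrected = 11.6728 s

11.6728 s


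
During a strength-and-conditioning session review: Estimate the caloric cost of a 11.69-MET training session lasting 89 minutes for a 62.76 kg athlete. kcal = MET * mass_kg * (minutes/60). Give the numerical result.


kcal = MET * mass * time_hr
Convert time: 89 min = 1.4833 hr
kcal = 11.69 * 62.76 * 1.4833
kcal = 1088.2689 kcal

1088.2689 kcal


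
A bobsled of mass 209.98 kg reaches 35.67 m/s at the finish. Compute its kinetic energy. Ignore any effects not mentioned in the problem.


KE = 0.5 * m * v^2
KE = 0.5 * 209.98 * 35.67^2
KE = 0.5 * 209.98 * 1272.3489 = 133583.911 J

133583.911 J


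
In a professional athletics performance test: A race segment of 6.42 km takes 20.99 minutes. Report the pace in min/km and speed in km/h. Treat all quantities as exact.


Pace = time / distance = 20.99 min / 6.42 km = 3.2695 min/km
Speed = distance / time_in_hours = 6.42 / 0.3498 hr
Speed = 18.3516 km/h

3.2695 min/km, 18.3516 km/h


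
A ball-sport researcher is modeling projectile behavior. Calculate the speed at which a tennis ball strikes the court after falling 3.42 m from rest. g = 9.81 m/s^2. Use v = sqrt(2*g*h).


v = sqrt(2 * g * h)
v = sqrt(2 * 9.81 * 3.42)
v = sqrt(67.1004) = 8.1915 m/s

8.1915 m/s


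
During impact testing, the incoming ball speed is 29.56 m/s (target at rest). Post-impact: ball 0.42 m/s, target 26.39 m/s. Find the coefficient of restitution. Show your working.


e = (v2_after - v1_after) / (v1_before - v2_before)
Numerator = 26.39 - 0.42 = 25.97
Denominator = 29.56 - 0 = 29.56
e = 25.97 / 29.56 = 0.8786

0.8786


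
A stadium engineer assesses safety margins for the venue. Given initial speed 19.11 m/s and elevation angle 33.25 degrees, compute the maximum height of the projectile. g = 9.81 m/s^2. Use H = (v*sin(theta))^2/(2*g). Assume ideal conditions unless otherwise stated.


H = (v*sin(theta))^2 / (2*g)
vy = v*sin(theta) = 19.11 * sin(33.25 deg) = 10.4779 m/s
H = vy^2 / (2*g) = 109.786 / (2*9.81)
H = 109.786 / 19.62 = 5.5956 m

5.5956 m


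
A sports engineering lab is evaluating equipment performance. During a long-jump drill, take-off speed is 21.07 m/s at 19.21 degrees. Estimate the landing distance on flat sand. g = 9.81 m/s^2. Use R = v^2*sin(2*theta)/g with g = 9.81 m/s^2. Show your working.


R = v^2 * sin(2*theta) / g
Convert angle to radians: theta = 19.21 deg = 0.3353 rad
sin(2*theta) = sin(0.6706) = 0.6214
R = 21.07^2 * 0.6214 / 9.81
R = 443.9449 * 0.6214 / 9.81 = 28.122 m

28.122 m


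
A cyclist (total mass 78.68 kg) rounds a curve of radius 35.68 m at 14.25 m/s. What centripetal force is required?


Fc = m * v^2 / r
v^2 = 14.25^2 = 203.0625
Fc = 78.68 * 203.0625 / 35.68
Fc = 15976.9575 / 35.68 = 447.7847 N

447.7847 N


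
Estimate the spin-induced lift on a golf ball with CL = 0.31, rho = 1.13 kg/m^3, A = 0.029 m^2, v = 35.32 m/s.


FM = 0.5 * CL * rho * A * v^2
FM = 0.5 * 0.31 * 1.13 * 0.029 * 35.32^2
v^2 = 1247.5024
FM = 0.5 * 0.31 * 1.13 * 0.029 * 1247.5024 = 6.3365 N

6.3365 N


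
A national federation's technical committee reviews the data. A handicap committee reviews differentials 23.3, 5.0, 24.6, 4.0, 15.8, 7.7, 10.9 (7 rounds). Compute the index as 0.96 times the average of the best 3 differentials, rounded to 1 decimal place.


All differentials: 23.3, 5.0, 24.6, 4.0, 15.8, 7.7, 10.9
Sorted: 4.0, 5.0, 7.7, 10.9, 15.8, 23.3, 24.6
Best 3: 4.0, 5.0, 7.7
Average of best = 16.7 / 3 = 5.5667
Raw index = 5.5667 * 0.96 = 5.344
Handicap index = round(5.344, 1) = 5.3

5.3


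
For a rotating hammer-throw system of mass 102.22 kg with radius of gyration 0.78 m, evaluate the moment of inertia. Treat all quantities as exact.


I = m * k^2
I = 102.22 * 0.78^2
I = 102.22 * 0.6084 = 62.1906 kg*m^2

62.1906 kg*m^2


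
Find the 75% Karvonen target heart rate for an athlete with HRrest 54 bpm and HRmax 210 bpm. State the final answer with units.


Target = HRrest + pct*(HRmax - HRrest)
Heart rate reserve = HRmax - HRrest = 210 - 54 = 156 bpm
Fraction = 75% = 0.75
Target = 54 + 0.75 * 156
Target = 54 + 117 = 171 bpm

171 bpm


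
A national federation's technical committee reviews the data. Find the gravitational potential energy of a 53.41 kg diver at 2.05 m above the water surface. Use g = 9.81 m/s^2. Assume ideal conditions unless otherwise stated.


PE = m * g * h
PE = 53.41 * 9.81 * 2.05
PE = 523.9521 * 2.05 = 1074.1018 J

1074.1018 J


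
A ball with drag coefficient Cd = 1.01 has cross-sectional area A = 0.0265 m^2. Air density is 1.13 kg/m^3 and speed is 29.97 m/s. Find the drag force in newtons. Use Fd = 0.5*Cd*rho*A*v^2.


Fd = 0.5 * Cd * rho * A * v^2
Fd = 0.5 * 1.01 * 1.13 * 0.0265 * 29.97^2
v^2 = 898.2009
Fd = 0.5 * 1.01 * 1.13 * 0.0265 * 898.2009 = 13.5828 N

13.5828 N


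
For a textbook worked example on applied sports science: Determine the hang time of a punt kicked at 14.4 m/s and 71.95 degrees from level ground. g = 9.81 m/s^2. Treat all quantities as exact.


T = 2*v*sin(theta)/g
sin(theta) = sin(71.95 deg) = 0.9508
T = 2*14.4*0.9508 / 9.81
T = 27.3827 / 9.81 = 2.7913 s

2.7913 s


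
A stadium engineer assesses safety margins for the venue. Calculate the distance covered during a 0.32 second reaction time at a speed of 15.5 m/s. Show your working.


d = v * t
d = 15.5 * 0.32
d = 4.96 m

4.96 m


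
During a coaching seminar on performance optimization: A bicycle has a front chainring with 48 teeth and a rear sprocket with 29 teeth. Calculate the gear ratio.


GR = front_teeth / rear_teeth
GR = 48 / 29
GR = 1.6552

1.6552


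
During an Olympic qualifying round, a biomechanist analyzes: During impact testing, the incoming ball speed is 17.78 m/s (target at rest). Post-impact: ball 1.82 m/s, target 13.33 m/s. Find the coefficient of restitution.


e = (v2_after - v1_after) / (v1_before - v2_before)
Numerator = 13.33 - 1.82 = 11.51
Denominator = 17.78 - 0 = 17.78
e = 11.51 / 17.78 = 0.6474

0.6474


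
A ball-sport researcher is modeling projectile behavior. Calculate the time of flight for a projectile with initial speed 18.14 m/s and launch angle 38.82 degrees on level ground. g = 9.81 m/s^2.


T = 2*v*sin(theta)/g
sin(theta) = sin(38.82 deg) = 0.6269
T = 2*18.14*0.6269 / 9.81
T = 22.7431 / 9.81 = 2.3184 s

2.3184 s


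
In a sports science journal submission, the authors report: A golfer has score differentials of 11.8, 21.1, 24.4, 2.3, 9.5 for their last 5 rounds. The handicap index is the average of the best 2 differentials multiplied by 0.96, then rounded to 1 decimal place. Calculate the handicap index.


All differentials: 11.8, 21.1, 24.4, 2.3, 9.5
Sorted: 2.3, 9.5, 11.8, 21.1, 24.4
Best 2: 2.3, 9.5
Average of best = 11.8 / 2 = 5.9
Raw index = 5.9 * 0.96 = 5.664
Handicap index = round(5.664, 1) = 5.7

5.7


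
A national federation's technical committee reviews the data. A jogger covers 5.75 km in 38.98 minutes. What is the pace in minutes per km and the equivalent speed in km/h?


Pace = time / distance = 38.98 min / 5.75 km = 6.7791 min/km
Speed = distance / time_in_hours = 5.75 / 0.6497 hr
Speed = 8.8507 km/h

6.7791 min/km, 8.8507 km/h


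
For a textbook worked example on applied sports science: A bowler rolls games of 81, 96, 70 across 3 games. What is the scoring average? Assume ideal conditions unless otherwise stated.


Average = sum / n
Sum = 247
Average = 247 / 3 = 82.3333

82.3333


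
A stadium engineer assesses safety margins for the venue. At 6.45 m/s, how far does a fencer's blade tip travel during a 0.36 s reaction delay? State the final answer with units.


d = v * t
d = 6.45 * 0.36
d = 2.322 m

2.322 m


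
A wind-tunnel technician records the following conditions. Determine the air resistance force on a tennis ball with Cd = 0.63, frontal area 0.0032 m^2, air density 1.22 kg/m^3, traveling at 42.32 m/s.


Fd = 0.5 * Cd * rho * A * v^2
Fd = 0.5 * 0.63 * 1.22 * 0.0032 * 42.32^2
v^2 = 1790.9824
Fd = 0.5 * 0.63 * 1.22 * 0.0032 * 1790.9824 = 2.2025 N

2.2025 N


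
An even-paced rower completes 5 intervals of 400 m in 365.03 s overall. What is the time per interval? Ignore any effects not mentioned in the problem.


Split time = total_time / n_laps = 365.03 / 5
Split time = 73.006 s per lap

73.006 s


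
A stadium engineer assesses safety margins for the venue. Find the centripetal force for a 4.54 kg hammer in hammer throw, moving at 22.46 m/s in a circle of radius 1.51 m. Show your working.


Fc = m * v^2 / r
v^2 = 22.46^2 = 504.4516
Fc = 4.54 * 504.4516 / 1.51
Fc = 2290.2103 / 1.51 = 1516.6955 N

1516.6955 N


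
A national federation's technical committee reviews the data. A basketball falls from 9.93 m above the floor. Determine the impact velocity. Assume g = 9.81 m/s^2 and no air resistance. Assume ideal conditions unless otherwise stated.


v = sqrt(2 * g * h)
v = sqrt(2 * 9.81 * 9.93)
v = sqrt(194.8266) = 13.958 m/s

13.958 m/s


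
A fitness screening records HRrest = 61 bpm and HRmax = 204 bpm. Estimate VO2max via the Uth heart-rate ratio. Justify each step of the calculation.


VO2max = 15.3 * HRmax / HRrest
VO2max = 15.3 * 204 / 61
VO2max = 3121.2 / 61 = 51.1672 mL/kg/min

51.1672 mL/kg/min


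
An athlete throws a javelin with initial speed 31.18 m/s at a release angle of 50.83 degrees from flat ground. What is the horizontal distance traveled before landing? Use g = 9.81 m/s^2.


R = v^2 * sin(2*theta) / g
Convert angle to radians: theta = 50.83 deg = 0.8872 rad
sin(2*theta) = sin(1.7743) = 0.9794
R = 31.18^2 * 0.9794 / 9.81
R = 972.1924 * 0.9794 / 9.81 = 97.0571 m

97.0571 m


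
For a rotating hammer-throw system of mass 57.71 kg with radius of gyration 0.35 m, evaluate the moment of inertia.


I = m * k^2
I = 57.71 * 0.35^2
I = 57.71 * 0.1225 = 7.0695 kg*m^2

7.0695 kg*m^2


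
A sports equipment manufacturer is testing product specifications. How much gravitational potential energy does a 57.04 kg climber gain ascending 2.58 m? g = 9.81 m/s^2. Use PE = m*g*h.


PE = m * g * h
PE = 57.04 * 9.81 * 2.58
PE = 559.5624 * 2.58 = 1443.671 J

1443.671 J


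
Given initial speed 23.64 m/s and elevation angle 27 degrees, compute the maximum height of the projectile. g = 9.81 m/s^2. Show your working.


H = (v*sin(theta))^2 / (2*g)
vy = v*sin(theta) = 23.64 * sin(27 deg) = 10.7323 m/s
H = vy^2 / (2*g) = 115.183 / (2*9.81)
H = 115.183 / 19.62 = 5.8707 m

5.8707 m


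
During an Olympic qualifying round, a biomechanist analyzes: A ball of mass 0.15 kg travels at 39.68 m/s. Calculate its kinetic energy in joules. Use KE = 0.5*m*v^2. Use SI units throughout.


KE = 0.5 * m * v^2
KE = 0.5 * 0.15 * 39.68^2
KE = 0.5 * 0.15 * 1574.5024 = 118.0877 J

118.0877 J


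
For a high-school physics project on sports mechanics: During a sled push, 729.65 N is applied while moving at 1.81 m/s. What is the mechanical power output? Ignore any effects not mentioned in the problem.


P = F * v
P = 729.65 * 1.81
P = 1320.6665 W

1320.6665 W


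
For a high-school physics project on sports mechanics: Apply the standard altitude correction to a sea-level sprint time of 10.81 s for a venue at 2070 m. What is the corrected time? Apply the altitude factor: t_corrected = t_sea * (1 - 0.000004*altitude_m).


Correction factor = 1 - 0.000004 * 2070 = 0.99172
t_corrected = t_sea * factor = 10.81 * 0.99172
t_corrected = 10.7205 s

10.7205 s


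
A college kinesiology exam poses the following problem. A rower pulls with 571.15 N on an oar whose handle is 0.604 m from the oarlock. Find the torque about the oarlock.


tau = F * d
tau = 571.15 * 0.604
tau = 344.9746 N*m

344.9746 N*m


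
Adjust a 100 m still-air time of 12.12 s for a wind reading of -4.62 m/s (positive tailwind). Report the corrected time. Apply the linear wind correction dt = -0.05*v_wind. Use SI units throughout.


dt = -0.05 * v_wind = -0.05 * -4.62 = 0.231 s
t_corrected = t_still + dt = 12.12 + (0.231)
t_corrected = 12.351 s

12.351 s


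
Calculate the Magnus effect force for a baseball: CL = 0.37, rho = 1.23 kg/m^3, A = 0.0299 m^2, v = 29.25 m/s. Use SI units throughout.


FM = 0.5 * CL * rho * A * v^2
FM = 0.5 * 0.37 * 1.23 * 0.0299 * 29.25^2
v^2 = 855.5625
FM = 0.5 * 0.37 * 1.23 * 0.0299 * 855.5625 = 5.821 N

5.821 N


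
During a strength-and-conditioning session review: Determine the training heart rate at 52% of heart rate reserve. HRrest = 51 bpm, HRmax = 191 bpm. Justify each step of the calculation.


Target = HRrest + pct*(HRmax - HRrest)
Heart rate reserve = HRmax - HRrest = 191 - 51 = 140 bpm
Fraction = 52% = 0.52
Target = 51 + 0.52 * 140
Target = 51 + 72.8 = 123.8 bpm

123.8 bpm


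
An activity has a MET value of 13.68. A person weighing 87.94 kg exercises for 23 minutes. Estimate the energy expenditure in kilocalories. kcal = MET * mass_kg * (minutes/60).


kcal = MET * mass * time_hr
Convert time: 23 min = 0.3833 hr
kcal = 13.68 * 87.94 * 0.3833
kcal = 461.1574 kcal

461.1574 kcal


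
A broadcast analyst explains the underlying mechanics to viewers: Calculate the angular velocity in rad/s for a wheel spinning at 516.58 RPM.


omega = RPM * 2 * pi / 60
omega = 516.58 * 2 * 3.14159 / 60
omega = 3245.7679 / 60 = 54.0961 rad/s

54.0961 rad/s


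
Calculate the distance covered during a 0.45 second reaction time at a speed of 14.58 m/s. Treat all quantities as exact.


d = v * t
d = 14.58 * 0.45
d = 6.561 m

6.561 m


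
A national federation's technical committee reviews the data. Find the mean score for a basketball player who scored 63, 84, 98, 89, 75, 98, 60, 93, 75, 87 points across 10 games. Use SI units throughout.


Average = sum / n
Sum = 822
Average = 822 / 10 = 82.2

82.2


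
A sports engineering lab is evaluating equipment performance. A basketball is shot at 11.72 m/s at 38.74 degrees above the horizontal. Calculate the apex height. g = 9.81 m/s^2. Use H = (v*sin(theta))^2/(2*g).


H = (v*sin(theta))^2 / (2*g)
vy = v*sin(theta) = 11.72 * sin(38.74 deg) = 7.3342 m/s
H = vy^2 / (2*g) = 53.7909 / (2*9.81)
H = 53.7909 / 19.62 = 2.7416 m

2.7416 m


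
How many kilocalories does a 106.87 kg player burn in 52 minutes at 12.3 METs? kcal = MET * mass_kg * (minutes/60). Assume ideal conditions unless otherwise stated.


kcal = MET * mass * time_hr
Convert time: 52 min = 0.8667 hr
kcal = 12.3 * 106.87 * 0.8667
kcal = 1139.2342 kcal

1139.2342 kcal


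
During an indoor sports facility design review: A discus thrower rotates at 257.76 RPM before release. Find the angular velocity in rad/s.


omega = RPM * 2 * pi / 60
omega = 257.76 * 2 * 3.14159 / 60
omega = 1619.5538 / 60 = 26.9926 rad/s

26.9926 rad/s


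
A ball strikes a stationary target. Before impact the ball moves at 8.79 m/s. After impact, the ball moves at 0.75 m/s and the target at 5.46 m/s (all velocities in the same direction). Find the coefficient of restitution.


e = (v2_after - v1_after) / (v1_before - v2_before)
Numerator = 5.46 - 0.75 = 4.71
Denominator = 8.79 - 0 = 8.79
e = 4.71 / 8.79 = 0.5358

0.5358


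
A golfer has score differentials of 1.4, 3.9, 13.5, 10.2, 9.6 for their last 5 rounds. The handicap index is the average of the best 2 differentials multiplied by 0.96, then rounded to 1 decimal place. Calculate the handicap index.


All differentials: 1.4, 3.9, 13.5, 10.2, 9.6
Sorted: 1.4, 3.9, 9.6, 10.2, 13.5
Best 2: 1.4, 3.9
Average of best = 5.3 / 2 = 2.65
Raw index = 2.65 * 0.96 = 2.544
Handicap index = round(2.544, 1) = 2.5

2.5


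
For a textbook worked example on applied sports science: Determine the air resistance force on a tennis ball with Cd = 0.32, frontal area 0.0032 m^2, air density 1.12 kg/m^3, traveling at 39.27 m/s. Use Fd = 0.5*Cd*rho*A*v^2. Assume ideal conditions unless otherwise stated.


Fd = 0.5 * Cd * rho * A * v^2
Fd = 0.5 * 0.32 * 1.12 * 0.0032 * 39.27^2
v^2 = 1542.1329
Fd = 0.5 * 0.32 * 1.12 * 0.0032 * 1542.1329 = 0.8843 N

0.8843 N
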